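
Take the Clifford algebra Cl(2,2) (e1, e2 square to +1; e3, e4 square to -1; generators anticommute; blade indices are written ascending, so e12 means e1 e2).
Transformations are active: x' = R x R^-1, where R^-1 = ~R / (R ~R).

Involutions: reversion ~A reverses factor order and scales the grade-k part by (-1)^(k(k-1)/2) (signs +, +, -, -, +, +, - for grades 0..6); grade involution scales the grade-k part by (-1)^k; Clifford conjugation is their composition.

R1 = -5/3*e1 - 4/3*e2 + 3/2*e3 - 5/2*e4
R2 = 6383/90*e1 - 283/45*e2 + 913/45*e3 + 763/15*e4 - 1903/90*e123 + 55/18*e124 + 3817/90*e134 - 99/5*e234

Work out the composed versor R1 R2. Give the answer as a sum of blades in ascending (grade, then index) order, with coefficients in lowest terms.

Distribute over the terms of R1 (each basis-blade product reordered to ascending indices, repeated generators contracted through their squares):
(-5/3*e1) R2 = -6383/54 + 283/27*e12 - 913/27*e13 - 763/9*e14 + 1903/54*e23 - 275/54*e24 - 3817/54*e34 + 33*e1234
(-4/3*e2) R2 = 1132/135 + 12766/135*e12 - 3806/135*e13 + 110/27*e14 - 3652/135*e23 - 3052/45*e24 + 132/5*e34 + 7634/135*e1234
(3/2*e3) R2 = -913/30 + 1903/60*e12 - 6383/60*e13 + 3817/60*e14 + 283/30*e23 - 297/10*e24 + 763/10*e34 + 55/12*e1234
(-5/2*e4) R2 = 763/6 + 275/36*e12 + 3817/36*e13 + 6383/36*e14 - 99/2*e23 - 283/18*e24 + 913/18*e34 - 1903/36*e1234
Summing the partial products and collecting blades:
Answer: -3533/270 + 722/5*e12 - 8419/135*e13 + 43259/270*e14 - 2869/90*e23 - 31951/270*e24 + 22339/270*e34 + 11143/270*e1234


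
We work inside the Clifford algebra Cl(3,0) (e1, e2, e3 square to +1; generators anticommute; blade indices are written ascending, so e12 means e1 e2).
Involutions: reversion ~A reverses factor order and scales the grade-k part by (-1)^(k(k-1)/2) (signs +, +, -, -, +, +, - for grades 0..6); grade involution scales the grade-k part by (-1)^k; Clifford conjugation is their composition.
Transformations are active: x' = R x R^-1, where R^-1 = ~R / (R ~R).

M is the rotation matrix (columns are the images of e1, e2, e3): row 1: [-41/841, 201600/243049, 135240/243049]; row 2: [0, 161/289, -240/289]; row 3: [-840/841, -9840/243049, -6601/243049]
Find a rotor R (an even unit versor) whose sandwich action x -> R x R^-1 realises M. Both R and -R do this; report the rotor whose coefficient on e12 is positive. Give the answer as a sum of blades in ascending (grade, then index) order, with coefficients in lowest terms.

Method: write R = a + b12*e12 + b13*e13 + b23*e23 with a^2 + b12^2 + b13^2 + b23^2 = 1 (so R^-1 = ~R). Expanding the columns R e_j ~R gives tr M = 4a^2 - 1 and, from the antisymmetric part, M21 - M12 = -4a*b12, M13 - M31 = 4a*b13, M32 - M23 = -4a*b23.
Here tr M = 116951/243049, so a^2 = (1 + tr M)/4 = 90000/243049 and a = ±300/493. Taking a = 300/493: M21 - M12 = -201600/243049, M13 - M31 = 378000/243049, M32 - M23 = 192000/243049, giving b12 = 168/493, b13 = 315/493, b23 = -160/493, i.e. R = 300/493 + 168/493*e12 + 315/493*e13 - 160/493*e23.
Its e12 coefficient is already positive.
Answer: 300/493 + 168/493*e12 + 315/493*e13 - 160/493*e23. Recall the cover is two-to-one: with M of trace 116951/243049, both preimages act alike, and the stated e12 sign chooses the sheet.


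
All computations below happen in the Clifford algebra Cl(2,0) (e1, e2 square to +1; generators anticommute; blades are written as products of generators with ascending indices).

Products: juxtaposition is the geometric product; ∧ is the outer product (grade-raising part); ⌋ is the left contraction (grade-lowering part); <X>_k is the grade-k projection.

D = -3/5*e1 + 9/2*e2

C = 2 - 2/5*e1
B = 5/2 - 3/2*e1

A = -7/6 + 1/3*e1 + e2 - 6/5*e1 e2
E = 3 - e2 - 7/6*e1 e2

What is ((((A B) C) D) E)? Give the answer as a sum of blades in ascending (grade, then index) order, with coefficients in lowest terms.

step 1: -41/12 + 31/12*e1 + 7/10*e2 - 3/2*e1 e2
step 2: -118/15 + 98/15*e1 + 4/5*e2 - 68/25*e1 e2
step 3: -8/25 - 188/25*e1 - 4629/125*e2 + 747/25*e1 e2
step 4: 17733/250 - 23911/250*e1 - 38251/375*e2 + 1463/15*e1 e2
Answer: 17733/250 - 23911/250*e1 - 38251/375*e2 + 1463/15*e1 e2


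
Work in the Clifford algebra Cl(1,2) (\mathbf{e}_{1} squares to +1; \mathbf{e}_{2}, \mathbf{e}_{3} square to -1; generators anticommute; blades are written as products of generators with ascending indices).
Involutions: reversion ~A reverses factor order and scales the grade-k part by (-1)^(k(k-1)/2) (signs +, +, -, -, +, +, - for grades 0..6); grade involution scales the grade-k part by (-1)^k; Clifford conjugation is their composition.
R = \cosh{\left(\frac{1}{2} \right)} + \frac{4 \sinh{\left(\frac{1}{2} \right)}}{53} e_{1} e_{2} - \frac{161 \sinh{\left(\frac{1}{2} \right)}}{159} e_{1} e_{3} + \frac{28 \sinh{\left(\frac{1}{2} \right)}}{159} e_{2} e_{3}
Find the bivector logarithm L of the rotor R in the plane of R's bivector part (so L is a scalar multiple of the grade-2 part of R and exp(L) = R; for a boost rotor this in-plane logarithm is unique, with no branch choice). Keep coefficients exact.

The scalar part of R is \cosh{\left(\frac{1}{2} \right)}, which fixes the rapidity magnitude through cosh (cosh is even, so it cannot fix the sign — the bivector part carries that); dividing the bivector part by sinh of the rapidity gives the plane, and L = rapidity * plane, where the joint sign ambiguity of (rapidity, plane) cancels in the product.
Concretely: cosh(rapidity) = \cosh{\left(\frac{1}{2} \right)} gives rapidity = ±\frac{1}{2}, and since rapidity/sinh(rapidity) is even the sign is immaterial: L = (rapidity/sinh(rapidity)) * <R>_2 = (\frac{1}{2 \sinh{\left(\frac{1}{2} \right)}}) * <R>_2.
Answer: \frac{2}{53} e_{1} e_{2} - \frac{161}{318} e_{1} e_{3} + \frac{14}{159} e_{2} e_{3}


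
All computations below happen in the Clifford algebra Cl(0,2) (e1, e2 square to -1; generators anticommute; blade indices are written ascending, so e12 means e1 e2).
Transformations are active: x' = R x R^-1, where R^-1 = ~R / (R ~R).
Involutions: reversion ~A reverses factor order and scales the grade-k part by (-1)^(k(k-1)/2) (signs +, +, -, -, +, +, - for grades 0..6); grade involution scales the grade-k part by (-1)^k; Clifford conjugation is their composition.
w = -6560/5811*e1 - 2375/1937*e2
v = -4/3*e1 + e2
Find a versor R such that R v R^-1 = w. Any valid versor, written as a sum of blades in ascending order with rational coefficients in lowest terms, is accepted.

Construction: equal norms (both -25/9) license R = v + w = -14308/5811*e1 - 438/1937*e2 — nothing changes along that direction, while (v - w)/2 changes sign, so v maps onto w.
Answer: -14308/5811*e1 - 438/1937*e2


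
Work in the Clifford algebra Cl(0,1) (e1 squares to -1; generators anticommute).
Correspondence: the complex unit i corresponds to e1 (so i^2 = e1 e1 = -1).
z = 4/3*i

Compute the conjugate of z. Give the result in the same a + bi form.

In blades: z = 4/3*e1.
Conjugation here is Clifford conjugation: the scalar is fixed and the grade-1 and grade-2 blades all flip sign, giving -4/3*e1; translating back:
Answer: -4/3*i


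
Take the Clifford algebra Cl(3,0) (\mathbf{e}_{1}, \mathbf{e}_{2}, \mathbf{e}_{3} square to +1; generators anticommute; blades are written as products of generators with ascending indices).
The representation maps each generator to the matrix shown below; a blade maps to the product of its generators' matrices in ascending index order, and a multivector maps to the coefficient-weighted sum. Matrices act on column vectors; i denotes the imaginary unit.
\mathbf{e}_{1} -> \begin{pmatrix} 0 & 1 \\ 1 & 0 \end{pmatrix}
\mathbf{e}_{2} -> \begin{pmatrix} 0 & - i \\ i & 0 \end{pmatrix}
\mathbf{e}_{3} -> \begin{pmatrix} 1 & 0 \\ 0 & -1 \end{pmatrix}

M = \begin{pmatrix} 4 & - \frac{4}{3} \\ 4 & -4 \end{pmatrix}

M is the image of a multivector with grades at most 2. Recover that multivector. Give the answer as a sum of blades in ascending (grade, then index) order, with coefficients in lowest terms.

Method: 1, rho(e_{1}), rho(e_{2}), rho(e_{3}) form a trace-orthogonal basis of the 2x2 complex matrices (tr(X Y) = 2 if X = Y, else 0), so M = m0*1 + m1*rho(e_{1}) + m2*rho(e_{2}) + m3*rho(e_{3}) with m0 = tr(M)/2 = 0, m1 = tr(M rho(e_{1}))/2 = \frac{4}{3}, m2 = tr(M rho(e_{2}))/2 = - \frac{8 i}{3}, m3 = tr(M rho(e_{3}))/2 = 4.
Multiplying table entries, the bivector images are rho(e_{1} e_{2}) = i*rho(e_{3}), rho(e_{1} e_{3}) = -i*rho(e_{2}), rho(e_{2} e_{3}) = i*rho(e_{1}); with real blade coefficients the real parts of m0..m3 are the coefficients of 1, e_{1}, e_{2}, e_{3} and the imaginary parts give the bivectors (e_{2} e_{3}: Im m1, e_{1} e_{3}: -Im m2, e_{1} e_{2}: Im m3).
Answer: \frac{4}{3} e_{1} + 4 e_{3} + \frac{8}{3} e_{1} e_{3}


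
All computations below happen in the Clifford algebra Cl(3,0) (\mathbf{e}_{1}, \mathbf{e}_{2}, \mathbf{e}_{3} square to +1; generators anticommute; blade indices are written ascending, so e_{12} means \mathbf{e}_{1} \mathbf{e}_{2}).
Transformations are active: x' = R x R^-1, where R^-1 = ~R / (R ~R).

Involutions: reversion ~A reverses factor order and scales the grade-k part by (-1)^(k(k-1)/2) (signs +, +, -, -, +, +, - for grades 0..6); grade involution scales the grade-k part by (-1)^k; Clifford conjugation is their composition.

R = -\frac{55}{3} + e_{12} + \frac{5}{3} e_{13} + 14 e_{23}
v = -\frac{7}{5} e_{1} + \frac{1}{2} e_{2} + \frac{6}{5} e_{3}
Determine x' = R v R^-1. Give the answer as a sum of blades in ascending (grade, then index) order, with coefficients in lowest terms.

~R = -\frac{55}{3} - e_{12} - \frac{5}{3} e_{13} - 14 e_{23}, and R ~R = \frac{4823}{9}, so R^-1 = ~R / (\frac{4823}{9}).
R v = \frac{169}{6} e_{1} + \frac{271}{30} e_{2} - \frac{80}{3} e_{3} - \frac{577}{30} e_{123}
Answer: -\frac{36948}{24115} e_{1} - \frac{9631}{9646} e_{2} + \frac{13331}{24115} e_{3}


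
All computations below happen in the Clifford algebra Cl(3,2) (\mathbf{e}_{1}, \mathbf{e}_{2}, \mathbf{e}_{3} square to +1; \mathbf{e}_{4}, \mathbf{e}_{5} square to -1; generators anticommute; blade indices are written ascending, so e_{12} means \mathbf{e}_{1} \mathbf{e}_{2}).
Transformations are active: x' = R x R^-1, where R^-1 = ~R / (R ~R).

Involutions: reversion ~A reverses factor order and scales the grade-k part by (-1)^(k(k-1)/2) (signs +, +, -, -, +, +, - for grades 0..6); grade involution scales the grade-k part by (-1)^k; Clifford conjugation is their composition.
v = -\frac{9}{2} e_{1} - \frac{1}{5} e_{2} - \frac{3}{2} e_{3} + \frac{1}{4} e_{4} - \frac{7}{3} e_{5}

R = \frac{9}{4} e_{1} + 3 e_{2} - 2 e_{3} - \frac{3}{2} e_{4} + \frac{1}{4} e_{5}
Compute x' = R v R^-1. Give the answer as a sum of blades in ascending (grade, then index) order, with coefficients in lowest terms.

~R = \frac{9}{4} e_{1} + 3 e_{2} - 2 e_{3} - \frac{3}{2} e_{4} + \frac{1}{4} e_{5}, and R ~R = \frac{63}{4}, so R^-1 = ~R / (\frac{63}{4}).
R v = -\frac{203}{30} + \frac{261}{20} e_{12} - \frac{99}{8} e_{13} - \frac{99}{16} e_{14} - \frac{33}{8} e_{15} - \frac{49}{10} e_{23} + \frac{9}{20} e_{24} - \frac{139}{20} e_{25} - \frac{11}{4} e_{34} + \frac{121}{24} e_{35} + \frac{55}{16} e_{45}
Answer: \frac{77}{30} e_{1} - \frac{107}{45} e_{2} + \frac{869}{270} e_{3} + \frac{187}{180} e_{4} + \frac{286}{135} e_{5}


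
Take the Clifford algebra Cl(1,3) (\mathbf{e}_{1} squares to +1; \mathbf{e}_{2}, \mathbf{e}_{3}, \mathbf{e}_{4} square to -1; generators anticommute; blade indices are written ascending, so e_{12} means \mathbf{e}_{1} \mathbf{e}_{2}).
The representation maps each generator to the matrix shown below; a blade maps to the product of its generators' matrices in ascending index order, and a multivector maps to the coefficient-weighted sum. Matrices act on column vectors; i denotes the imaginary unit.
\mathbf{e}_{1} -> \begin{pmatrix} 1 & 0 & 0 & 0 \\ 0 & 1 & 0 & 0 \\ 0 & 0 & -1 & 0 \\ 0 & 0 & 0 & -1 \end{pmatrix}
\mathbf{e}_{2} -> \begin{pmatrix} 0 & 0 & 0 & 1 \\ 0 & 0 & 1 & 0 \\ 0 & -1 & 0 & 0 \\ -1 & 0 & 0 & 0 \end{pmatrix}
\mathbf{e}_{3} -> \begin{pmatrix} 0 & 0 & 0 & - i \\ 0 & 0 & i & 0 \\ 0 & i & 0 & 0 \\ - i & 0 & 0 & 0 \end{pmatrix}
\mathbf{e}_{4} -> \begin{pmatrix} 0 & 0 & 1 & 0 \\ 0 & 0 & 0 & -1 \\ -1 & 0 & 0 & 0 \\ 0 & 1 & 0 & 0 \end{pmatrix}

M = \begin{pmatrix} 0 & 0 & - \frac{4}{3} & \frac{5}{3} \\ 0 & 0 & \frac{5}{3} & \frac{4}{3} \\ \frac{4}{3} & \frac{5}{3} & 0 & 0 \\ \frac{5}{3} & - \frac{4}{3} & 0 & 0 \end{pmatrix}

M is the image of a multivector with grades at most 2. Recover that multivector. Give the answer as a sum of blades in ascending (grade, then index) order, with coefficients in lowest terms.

Method: the blade images are trace-orthogonal — tr(rho(e_A) rho(e_B)^-1) = 4 if A = B and 0 otherwise — and rho(e_A)^-1 = (e_A)^2 * rho(e_A) with (e_A)^2 = +1 or -1, so the coefficient of e_A in the preimage is (e_A)^2 * tr(M rho(e_A))/4.
Nonzero projections over blades of grade <= 2: e_{4}: (e_{4})^2 = -1, tr(M rho(e_{4})) = \frac{16}{3}, coefficient -\frac{4}{3}; e_{12}: (e_{12})^2 = +1, tr(M rho(e_{12})) = \frac{20}{3}, coefficient \frac{5}{3}. Every other blade of grade <= 2 projects to 0.
Answer: -\frac{4}{3} e_{4} + \frac{5}{3} e_{12}


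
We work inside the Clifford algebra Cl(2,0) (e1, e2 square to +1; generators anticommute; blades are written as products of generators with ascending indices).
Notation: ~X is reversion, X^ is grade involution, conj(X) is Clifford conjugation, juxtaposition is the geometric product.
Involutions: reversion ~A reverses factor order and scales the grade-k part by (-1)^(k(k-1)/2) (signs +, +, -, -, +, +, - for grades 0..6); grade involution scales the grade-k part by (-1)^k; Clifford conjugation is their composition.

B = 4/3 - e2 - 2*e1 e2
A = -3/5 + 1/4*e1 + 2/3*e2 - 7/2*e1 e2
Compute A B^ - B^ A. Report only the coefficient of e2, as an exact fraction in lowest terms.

first term: -107/15 - 11/6*e1 - 19/90*e2 - 193/60*e1 e2
second term: -107/15 + 5/2*e1 + 71/90*e2 - 223/60*e1 e2
Answer: -1


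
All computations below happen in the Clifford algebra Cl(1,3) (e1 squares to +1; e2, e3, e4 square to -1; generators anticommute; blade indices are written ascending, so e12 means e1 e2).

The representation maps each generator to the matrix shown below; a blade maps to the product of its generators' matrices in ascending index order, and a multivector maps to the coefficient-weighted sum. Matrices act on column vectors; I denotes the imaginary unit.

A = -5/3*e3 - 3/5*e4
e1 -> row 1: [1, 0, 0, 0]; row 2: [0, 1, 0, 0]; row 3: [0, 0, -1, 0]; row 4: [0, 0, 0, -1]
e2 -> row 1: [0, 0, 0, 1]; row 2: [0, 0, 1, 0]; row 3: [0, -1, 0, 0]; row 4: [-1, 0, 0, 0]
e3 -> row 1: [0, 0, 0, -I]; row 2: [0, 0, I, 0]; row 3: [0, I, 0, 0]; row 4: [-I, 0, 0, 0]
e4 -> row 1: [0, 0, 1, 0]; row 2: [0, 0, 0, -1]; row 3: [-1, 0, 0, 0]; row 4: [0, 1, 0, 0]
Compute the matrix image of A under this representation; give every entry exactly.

M = (-5/3)*rho(e3) + (-3/5)*rho(e4), summed entrywise:
Answer: row 1: [0, 0, -3/5, 5*I/3]; row 2: [0, 0, -5*I/3, 3/5]; row 3: [3/5, -5*I/3, 0, 0]; row 4: [5*I/3, -3/5, 0, 0]


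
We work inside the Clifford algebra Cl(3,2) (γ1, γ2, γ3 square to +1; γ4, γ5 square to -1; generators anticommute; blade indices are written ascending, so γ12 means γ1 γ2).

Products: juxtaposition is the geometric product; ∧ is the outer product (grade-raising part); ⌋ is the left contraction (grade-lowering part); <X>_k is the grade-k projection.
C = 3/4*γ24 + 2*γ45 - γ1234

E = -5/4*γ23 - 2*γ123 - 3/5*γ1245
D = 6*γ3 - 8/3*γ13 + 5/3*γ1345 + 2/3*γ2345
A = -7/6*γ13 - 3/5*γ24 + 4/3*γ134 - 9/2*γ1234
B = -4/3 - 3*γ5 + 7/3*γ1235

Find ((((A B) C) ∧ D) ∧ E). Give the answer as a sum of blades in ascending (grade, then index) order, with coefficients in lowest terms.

step 1: 14/9*γ13 + 4/5*γ24 - 49/18*γ25 - 21/2*γ45 - 16/9*γ134 + 7/2*γ135 - 59/45*γ245 + 6*γ1234 - 27/5*γ1345 + 27/2*γ12345
step 2: 138/5 + 22/5*γ2 + 751/60*γ5 + 71/10*γ13 - 7*γ24 - 163/40*γ25 - 49/24*γ45 - 77/3*γ123 + 7*γ134 - 2837/360*γ135 - 7/2*γ245 - 7/6*γ1234 + 51/20*γ1235 + 7/18*γ1345 - 21/8*γ12345
step 3: 828/5*γ3 - 368/5*γ13 + 132/5*γ23 - 751/10*γ35 + 176/15*γ123 - 1502/45*γ135 + 42*γ234 + 489/20*γ235 - 49/4*γ345 - 56/3*γ1234 - 163/15*γ1235 + 463/9*γ1345 - 13/5*γ2345 - 50/3*γ12345
step 4: -2484/25*γ12345
Answer: -2484/25*γ12345


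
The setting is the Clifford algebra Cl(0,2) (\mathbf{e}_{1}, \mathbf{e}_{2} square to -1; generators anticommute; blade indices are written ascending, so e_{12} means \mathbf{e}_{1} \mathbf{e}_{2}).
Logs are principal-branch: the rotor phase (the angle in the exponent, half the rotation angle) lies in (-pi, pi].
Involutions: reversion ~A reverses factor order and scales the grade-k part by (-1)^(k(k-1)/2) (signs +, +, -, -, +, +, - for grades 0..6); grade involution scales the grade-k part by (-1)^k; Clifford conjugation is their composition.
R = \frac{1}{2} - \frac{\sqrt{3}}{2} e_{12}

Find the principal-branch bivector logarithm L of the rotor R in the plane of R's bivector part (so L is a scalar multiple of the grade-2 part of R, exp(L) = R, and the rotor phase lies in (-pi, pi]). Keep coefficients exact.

The scalar part of R is \frac{1}{2}, and that scalar determines the rotor phase on the principal branch; recovering the unit plane as bivector-part over sine of the phase gives L = phase * plane.
Concretely: cos(phase) = \frac{1}{2} gives phase = ±\frac{\pi}{3}, and since phase/sin(phase) is even the sign is immaterial: L = (phase/sin(phase)) * <R>_2 = (\frac{2 \sqrt{3} \pi}{9}) * <R>_2.
Answer: - \frac{\pi}{3} e_{12}


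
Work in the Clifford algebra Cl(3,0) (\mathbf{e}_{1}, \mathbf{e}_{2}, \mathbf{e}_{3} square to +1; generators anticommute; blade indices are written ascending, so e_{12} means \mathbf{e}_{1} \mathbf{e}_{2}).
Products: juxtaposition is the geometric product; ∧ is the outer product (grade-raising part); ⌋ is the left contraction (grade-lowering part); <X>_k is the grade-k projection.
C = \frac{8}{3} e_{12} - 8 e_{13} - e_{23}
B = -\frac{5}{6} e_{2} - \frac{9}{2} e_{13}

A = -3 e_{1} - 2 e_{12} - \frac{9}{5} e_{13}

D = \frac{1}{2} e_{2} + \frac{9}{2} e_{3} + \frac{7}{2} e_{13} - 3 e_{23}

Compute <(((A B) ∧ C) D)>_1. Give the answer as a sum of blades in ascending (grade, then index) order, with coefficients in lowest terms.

step 1: -\frac{81}{10} + \frac{5}{3} e_{1} + \frac{27}{2} e_{3} + \frac{5}{2} e_{12} - 9 e_{23} - \frac{3}{2} e_{123}
step 2: -\frac{108}{5} e_{12} + \frac{324}{5} e_{13} + \frac{81}{10} e_{23} + \frac{103}{3} e_{123}
step 3: -\frac{405}{2} + \frac{1919}{5} e_{1} + \frac{9397}{60} e_{2} - \frac{81}{20} e_{3} + \frac{1509}{4} e_{12} + \frac{1429}{30} e_{13} + \frac{378}{5} e_{23} - \frac{648}{5} e_{123}
step 4: \frac{1919}{5} e_{1} + \frac{9397}{60} e_{2} - \frac{81}{20} e_{3}
Answer: \frac{1919}{5} e_{1} + \frac{9397}{60} e_{2} - \frac{81}{20} e_{3}


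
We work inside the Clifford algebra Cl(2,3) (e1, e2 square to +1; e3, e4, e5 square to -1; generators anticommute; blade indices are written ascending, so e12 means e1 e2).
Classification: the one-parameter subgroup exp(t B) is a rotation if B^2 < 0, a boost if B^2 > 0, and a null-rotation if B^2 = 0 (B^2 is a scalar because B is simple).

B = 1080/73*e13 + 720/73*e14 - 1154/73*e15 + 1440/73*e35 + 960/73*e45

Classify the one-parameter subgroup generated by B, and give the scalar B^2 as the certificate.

B^2 term by term: the squares give (1080/73)^2*(e13)^2 + (720/73)^2*(e14)^2 + (-1154/73)^2*(e15)^2 + (1440/73)^2*(e35)^2 + (960/73)^2*(e45)^2 = 1166400/5329*(+1) + 518400/5329*(+1) + 1331716/5329*(+1) + 2073600/5329*(-1) + 921600/5329*(-1) = 4 (each basis 2-blade squares to minus the product of its generators' squares); cross terms between blades sharing an index anticommute and cancel; the commuting (index-disjoint) pairs give grade-4 terms 2*c*c'*(blade product), which cancel blade by blade — e1345: 2073600/5329 - 2073600/5329 = 0 — confirming B is simple. So B^2 = 4.
Answer: boost, certificate B^2 = 4. One invariant decides it: the square 4 survives every conjugation, and its sign is exactly the classification.


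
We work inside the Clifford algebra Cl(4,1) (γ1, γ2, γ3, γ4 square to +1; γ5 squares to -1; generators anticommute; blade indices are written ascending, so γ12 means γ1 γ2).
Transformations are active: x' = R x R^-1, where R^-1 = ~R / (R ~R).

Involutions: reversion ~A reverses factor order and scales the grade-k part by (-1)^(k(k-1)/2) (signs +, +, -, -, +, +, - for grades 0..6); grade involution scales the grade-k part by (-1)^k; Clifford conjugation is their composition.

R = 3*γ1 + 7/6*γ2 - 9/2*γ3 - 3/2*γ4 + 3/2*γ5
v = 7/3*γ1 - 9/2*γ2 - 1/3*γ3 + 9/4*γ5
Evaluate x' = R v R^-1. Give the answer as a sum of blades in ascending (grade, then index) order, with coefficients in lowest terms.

~R = 3*γ1 + 7/6*γ2 - 9/2*γ3 - 3/2*γ4 + 3/2*γ5, and R ~R = 551/18, so R^-1 = ~R / (551/18).
R v = -1/8 - 146/9*γ12 + 19/2*γ13 + 7/2*γ14 + 13/4*γ15 - 743/36*γ23 - 27/4*γ24 + 75/8*γ25 - 1/2*γ34 - 77/8*γ35 - 27/8*γ45
Answer: -7795/3306*γ1 + 9897/2204*γ2 + 2447/6612*γ3 + 27/2204*γ4 - 2493/1102*γ5


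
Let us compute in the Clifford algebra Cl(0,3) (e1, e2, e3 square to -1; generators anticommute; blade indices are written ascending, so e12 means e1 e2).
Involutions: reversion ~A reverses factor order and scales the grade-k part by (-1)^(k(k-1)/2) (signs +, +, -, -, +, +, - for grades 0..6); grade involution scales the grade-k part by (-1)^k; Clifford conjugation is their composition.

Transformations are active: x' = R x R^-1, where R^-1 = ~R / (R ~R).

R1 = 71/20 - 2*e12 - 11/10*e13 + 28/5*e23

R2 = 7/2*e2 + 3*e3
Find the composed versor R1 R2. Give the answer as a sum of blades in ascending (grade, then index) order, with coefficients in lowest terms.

Distribute over the terms of R2 (each basis-blade product reordered to ascending indices, repeated generators contracted through their squares):
R1 (7/2*e2) = 7*e1 + 497/40*e2 + 98/5*e3 + 77/20*e123
R1 (3*e3) = 33/10*e1 - 84/5*e2 + 213/20*e3 - 6*e123
Summing the partial products and collecting blades:
Answer: 103/10*e1 - 35/8*e2 + 121/4*e3 - 43/20*e123


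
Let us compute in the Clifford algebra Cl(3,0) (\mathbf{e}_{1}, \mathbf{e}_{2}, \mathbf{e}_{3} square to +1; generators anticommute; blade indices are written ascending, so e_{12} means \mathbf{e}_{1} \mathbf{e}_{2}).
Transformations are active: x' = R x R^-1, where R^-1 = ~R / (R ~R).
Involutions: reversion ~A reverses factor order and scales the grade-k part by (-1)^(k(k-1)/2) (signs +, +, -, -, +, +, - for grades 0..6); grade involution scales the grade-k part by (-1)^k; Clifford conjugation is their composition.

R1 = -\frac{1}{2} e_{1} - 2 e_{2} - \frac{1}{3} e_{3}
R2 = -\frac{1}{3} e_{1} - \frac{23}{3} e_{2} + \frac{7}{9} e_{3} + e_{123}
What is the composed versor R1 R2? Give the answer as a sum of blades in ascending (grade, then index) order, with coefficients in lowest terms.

Distribute over the terms of R1 (each basis-blade product reordered to ascending indices, repeated generators contracted through their squares):
(-\frac{1}{2} e_{1}) R2 = \frac{1}{6} + \frac{23}{6} e_{12} - \frac{7}{18} e_{13} - \frac{1}{2} e_{23}
(-2 e_{2}) R2 = \frac{46}{3} - \frac{2}{3} e_{12} + 2 e_{13} - \frac{14}{9} e_{23}
(-\frac{1}{3} e_{3}) R2 = -\frac{7}{27} - \frac{1}{3} e_{12} - \frac{1}{9} e_{13} - \frac{23}{9} e_{23}
Summing the partial products and collecting blades:
Answer: \frac{823}{54} + \frac{17}{6} e_{12} + \frac{3}{2} e_{13} - \frac{83}{18} e_{23}


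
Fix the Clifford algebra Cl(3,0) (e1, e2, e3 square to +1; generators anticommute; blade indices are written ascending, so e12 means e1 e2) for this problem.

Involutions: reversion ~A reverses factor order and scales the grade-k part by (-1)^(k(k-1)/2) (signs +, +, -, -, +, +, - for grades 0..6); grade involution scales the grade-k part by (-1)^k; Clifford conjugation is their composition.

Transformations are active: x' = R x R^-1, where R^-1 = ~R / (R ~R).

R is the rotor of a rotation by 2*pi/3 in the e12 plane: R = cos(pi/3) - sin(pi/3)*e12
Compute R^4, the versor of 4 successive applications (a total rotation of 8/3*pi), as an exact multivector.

Because a rotor carries half the rotation angle, composing 4 copies of this e12-plane rotor multiplies the phase: 4*(pi/3) = 4*pi/3, hence R^4 = cos(4*pi/3) - sin(4*pi/3)*e12.
cos(4*pi/3) = -1/2 and sin(4*pi/3) = -sqrt(3)/2, so R^4 = -1/2 + sqrt(3)/2*e12. The net rotation is 2/3*pi (after discarding 1 full turn, each of which contributes a factor -1 to the rotor); the rotor keeps the half-angle phase exactly.
Answer: -1/2 + sqrt(3)/2*e12


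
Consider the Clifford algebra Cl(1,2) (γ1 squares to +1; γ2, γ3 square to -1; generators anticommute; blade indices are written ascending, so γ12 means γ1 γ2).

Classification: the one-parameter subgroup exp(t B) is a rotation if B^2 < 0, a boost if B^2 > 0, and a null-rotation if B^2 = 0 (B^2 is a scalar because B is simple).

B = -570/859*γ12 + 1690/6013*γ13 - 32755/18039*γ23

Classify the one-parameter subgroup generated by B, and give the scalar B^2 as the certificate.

B^2 term by term: the squares give (-570/859)^2*(γ12)^2 + (1690/6013)^2*(γ13)^2 + (-32755/18039)^2*(γ23)^2 = 324900/737881*(+1) + 2856100/36156169*(+1) + 1072890025/325405521*(-1) = -25/9 (each basis 2-blade squares to minus the product of its generators' squares); cross terms between blades sharing an index anticommute and cancel. So B^2 = -25/9.
Answer: rotation, certificate B^2 = -25/9. The scalar -25/9 is the complete invariant here: its sign names the subgroup type.


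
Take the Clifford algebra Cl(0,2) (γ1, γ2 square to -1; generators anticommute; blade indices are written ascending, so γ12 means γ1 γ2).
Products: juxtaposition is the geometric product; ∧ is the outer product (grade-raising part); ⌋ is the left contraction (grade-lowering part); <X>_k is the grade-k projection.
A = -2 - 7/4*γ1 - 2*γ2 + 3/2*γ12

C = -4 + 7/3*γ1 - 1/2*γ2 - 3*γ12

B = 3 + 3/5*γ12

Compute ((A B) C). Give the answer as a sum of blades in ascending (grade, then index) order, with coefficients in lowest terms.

step 1: -69/10 - 129/20*γ1 - 99/20*γ2 + 33/10*γ12
step 2: 2003/40 + 131/5*γ1 + 58/5*γ2 + 891/40*γ12
Answer: 2003/40 + 131/5*γ1 + 58/5*γ2 + 891/40*γ12


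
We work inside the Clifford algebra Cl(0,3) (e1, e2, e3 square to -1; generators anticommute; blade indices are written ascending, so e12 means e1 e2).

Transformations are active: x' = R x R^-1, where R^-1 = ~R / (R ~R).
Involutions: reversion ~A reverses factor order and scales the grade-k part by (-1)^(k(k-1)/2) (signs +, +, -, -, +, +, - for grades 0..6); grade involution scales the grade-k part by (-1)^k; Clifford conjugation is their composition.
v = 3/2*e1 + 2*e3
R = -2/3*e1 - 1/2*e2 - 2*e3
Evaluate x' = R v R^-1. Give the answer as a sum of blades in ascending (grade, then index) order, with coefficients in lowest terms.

~R = -2/3*e1 - 1/2*e2 - 2*e3, and R ~R = -169/36, so R^-1 = ~R / (-169/36).
R v = 5 + 3/4*e12 + 5/3*e13 - e23
Answer: -27/338*e1 + 180/169*e2 + 382/169*e3


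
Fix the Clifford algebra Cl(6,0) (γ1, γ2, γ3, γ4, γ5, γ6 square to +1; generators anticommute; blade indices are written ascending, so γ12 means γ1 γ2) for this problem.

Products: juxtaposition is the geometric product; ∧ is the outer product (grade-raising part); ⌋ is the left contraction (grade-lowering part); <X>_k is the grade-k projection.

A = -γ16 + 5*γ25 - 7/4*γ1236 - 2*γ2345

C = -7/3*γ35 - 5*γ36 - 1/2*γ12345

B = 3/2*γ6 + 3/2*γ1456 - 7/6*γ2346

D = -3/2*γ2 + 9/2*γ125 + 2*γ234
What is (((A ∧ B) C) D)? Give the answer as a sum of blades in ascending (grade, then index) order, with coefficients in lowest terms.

step 1: 15/2*γ256 - 3*γ23456
step 2: -3/2*γ16 - 75/2*γ235 + 35/2*γ236 - 15*γ245 + 7*γ246 - 15/4*γ1346
step 3: 675/4*γ13 + 135/2*γ14 + 345/4*γ35 - 161/4*γ36 - 105/2*γ45 + 49/2*γ46 - 39/4*γ126 + 27/4*γ256 + 315/4*γ1356 + 63/2*γ1456 - 21/8*γ12346 + 135/8*γ23456
Answer: 675/4*γ13 + 135/2*γ14 + 345/4*γ35 - 161/4*γ36 - 105/2*γ45 + 49/2*γ46 - 39/4*γ126 + 27/4*γ256 + 315/4*γ1356 + 63/2*γ1456 - 21/8*γ12346 + 135/8*γ23456


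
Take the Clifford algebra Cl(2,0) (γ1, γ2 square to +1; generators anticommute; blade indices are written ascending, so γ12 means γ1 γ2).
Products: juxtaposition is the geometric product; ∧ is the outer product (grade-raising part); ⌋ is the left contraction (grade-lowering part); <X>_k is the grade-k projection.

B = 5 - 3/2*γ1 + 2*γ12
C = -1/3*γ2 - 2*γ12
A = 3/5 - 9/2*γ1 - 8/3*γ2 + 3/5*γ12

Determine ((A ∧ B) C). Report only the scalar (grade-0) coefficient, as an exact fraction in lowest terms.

step 1: 3 - 117/5*γ1 - 40/3*γ2 + 1/5*γ12
step 2: 218/45 - 401/15*γ1 + 229/5*γ2 + 9/5*γ12
Answer: 218/45


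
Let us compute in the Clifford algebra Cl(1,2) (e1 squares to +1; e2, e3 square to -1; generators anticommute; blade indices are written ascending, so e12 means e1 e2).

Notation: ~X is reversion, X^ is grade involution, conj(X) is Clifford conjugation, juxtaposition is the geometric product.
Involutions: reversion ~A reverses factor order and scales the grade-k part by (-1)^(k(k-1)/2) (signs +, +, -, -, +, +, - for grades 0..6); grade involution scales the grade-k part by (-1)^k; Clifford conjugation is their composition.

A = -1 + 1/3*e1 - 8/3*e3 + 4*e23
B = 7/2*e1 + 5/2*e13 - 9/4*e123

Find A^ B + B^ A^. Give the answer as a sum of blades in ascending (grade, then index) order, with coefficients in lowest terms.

first term: -7/6 + 73/6*e1 - 5/6*e3 - 4*e12 - 71/6*e13 + 3/4*e23 + 65/4*e123
second term: 7/6 - 73/6*e1 + 5/6*e3 + 4*e12 - 71/6*e13 - 3/4*e23 - 65/4*e123
Answer: -71/3*e13


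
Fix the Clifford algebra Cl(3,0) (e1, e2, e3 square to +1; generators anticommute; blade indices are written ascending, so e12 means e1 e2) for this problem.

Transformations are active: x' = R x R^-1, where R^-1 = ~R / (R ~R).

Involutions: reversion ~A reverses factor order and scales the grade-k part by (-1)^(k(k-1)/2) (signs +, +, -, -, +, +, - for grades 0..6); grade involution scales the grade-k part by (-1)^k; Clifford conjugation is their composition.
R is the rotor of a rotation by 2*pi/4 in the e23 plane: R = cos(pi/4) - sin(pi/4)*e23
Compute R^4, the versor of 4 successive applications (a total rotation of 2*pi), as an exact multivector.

The rotor phase is half the rotation angle and phases add under composition, so 4 steps in the e23 plane accumulate phase 4*(pi/4) = pi: R^4 = cos(pi) - sin(pi)*e23.
cos(pi) = -1 and sin(pi) = 0, so R^4 = -1. The total rotation 2*pi is 1 full turn, so every vector returns to itself, yet the rotor is -1, on the OTHER sheet of the double cover (an odd number of 2*pi turns).
Answer: -1


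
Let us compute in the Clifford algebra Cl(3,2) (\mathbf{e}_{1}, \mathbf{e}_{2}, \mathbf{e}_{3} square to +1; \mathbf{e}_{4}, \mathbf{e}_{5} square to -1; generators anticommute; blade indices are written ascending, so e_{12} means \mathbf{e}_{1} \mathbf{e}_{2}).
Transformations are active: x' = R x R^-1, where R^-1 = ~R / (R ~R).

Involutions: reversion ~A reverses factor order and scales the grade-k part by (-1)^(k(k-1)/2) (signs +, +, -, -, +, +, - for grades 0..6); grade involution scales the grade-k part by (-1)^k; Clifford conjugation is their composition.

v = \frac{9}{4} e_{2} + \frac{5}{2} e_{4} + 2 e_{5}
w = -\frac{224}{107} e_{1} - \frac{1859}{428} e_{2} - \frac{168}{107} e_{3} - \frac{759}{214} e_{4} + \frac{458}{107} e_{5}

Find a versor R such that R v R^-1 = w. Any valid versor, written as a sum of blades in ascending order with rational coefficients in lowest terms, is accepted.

Since q(v) = q(w) = -\frac{83}{16}, the sum R = v + w = -\frac{224}{107} e_{1} - \frac{224}{107} e_{2} - \frac{168}{107} e_{3} - \frac{112}{107} e_{4} + \frac{672}{107} e_{5} does the job whenever invertible.
Answer: -\frac{224}{107} e_{1} - \frac{224}{107} e_{2} - \frac{168}{107} e_{3} - \frac{112}{107} e_{4} + \frac{672}{107} e_{5}


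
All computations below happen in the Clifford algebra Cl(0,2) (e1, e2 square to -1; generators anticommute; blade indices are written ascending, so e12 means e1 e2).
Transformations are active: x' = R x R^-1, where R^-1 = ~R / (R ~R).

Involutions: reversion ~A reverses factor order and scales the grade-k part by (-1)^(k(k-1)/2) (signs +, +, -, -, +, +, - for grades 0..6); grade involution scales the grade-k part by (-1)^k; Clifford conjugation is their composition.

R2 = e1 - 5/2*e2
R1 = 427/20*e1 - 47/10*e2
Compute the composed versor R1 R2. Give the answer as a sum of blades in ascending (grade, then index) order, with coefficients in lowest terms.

Distribute over the terms of R1 (each basis-blade product reordered to ascending indices, repeated generators contracted through their squares):
(427/20*e1) R2 = -427/20 - 427/8*e12
(-47/10*e2) R2 = -47/4 + 47/10*e12
Summing the partial products and collecting blades:
Answer: -331/10 - 1947/40*e12


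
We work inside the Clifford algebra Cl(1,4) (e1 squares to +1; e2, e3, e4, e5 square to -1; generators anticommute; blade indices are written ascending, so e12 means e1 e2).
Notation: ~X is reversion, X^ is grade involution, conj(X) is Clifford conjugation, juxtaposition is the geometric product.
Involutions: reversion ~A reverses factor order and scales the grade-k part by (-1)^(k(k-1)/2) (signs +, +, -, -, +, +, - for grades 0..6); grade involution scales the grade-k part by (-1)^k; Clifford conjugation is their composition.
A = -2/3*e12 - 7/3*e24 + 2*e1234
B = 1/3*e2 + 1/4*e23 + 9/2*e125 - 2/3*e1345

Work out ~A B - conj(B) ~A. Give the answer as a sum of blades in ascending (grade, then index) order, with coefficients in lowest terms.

first term: -2/9*e1 + 7/9*e4 + 3*e5 - 1/6*e13 - 1/2*e14 - 4/3*e25 - 7/12*e34 - 2/3*e134 + 21/2*e145 + 9*e345 - 14/9*e1235 + 4/9*e2345
second term: -2/9*e1 + 7/9*e4 + 3*e5 - 1/6*e13 + 1/2*e14 + 4/3*e25 - 7/12*e34 - 2/3*e134 - 21/2*e145 + 9*e345 + 14/9*e1235 - 4/9*e2345
Answer: -e14 - 8/3*e25 + 21*e145 - 28/9*e1235 + 8/9*e2345


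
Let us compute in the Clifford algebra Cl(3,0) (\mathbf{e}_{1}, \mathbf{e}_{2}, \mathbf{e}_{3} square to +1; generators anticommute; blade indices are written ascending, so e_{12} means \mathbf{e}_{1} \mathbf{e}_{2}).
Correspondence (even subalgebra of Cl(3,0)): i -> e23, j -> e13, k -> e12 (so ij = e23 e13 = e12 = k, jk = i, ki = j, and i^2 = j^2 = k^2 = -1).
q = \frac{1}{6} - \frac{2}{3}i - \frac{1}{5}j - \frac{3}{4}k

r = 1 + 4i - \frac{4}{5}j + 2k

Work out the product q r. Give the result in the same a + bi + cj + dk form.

In blades: q = \frac{1}{6} - \frac{3}{4} e_{12} - \frac{1}{5} e_{13} - \frac{2}{3} e_{23}, r = 1 + 2 e_{12} - \frac{4}{5} e_{13} + 4 e_{23}.
Distribute q over r term by term (generator squares from the signature, products reordered to ascending indices): (\frac{1}{6})*r = \frac{1}{6} + \frac{1}{3} e_{12} - \frac{2}{15} e_{13} + \frac{2}{3} e_{23}; (-\frac{3}{4} e_{12})*r = \frac{3}{2} - \frac{3}{4} e_{12} - 3 e_{13} - \frac{3}{5} e_{23}; (-\frac{1}{5} e_{13})*r = -\frac{4}{25} + \frac{4}{5} e_{12} - \frac{1}{5} e_{13} - \frac{2}{5} e_{23}; (-\frac{2}{3} e_{23})*r = \frac{8}{3} + \frac{8}{15} e_{12} + \frac{4}{3} e_{13} - \frac{2}{3} e_{23}.
Sum: \frac{313}{75} + \frac{11}{12} e_{12} - 2 e_{13} - e_{23}; translating back through the correspondence:
Answer: \frac{313}{75} - i - 2j + \frac{11}{12}k


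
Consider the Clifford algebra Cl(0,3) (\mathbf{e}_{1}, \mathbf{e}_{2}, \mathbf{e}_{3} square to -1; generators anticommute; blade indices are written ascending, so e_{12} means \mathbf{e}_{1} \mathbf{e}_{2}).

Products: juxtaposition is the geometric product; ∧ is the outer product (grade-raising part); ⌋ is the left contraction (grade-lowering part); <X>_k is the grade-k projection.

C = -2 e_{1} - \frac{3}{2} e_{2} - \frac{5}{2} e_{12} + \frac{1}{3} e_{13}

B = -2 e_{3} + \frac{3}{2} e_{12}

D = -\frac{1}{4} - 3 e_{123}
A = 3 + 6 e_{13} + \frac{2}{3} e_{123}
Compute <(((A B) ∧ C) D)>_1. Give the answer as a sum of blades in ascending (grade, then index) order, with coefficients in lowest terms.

step 1: 12 e_{1} - 7 e_{3} + \frac{35}{6} e_{12} - 9 e_{23}
step 2: -18 e_{12} - 14 e_{13} - \frac{21}{2} e_{23} + \frac{71}{2} e_{123}
step 3: -\frac{213}{2} - \frac{63}{2} e_{1} + 42 e_{2} - 54 e_{3} + \frac{9}{2} e_{12} + \frac{7}{2} e_{13} + \frac{21}{8} e_{23} - \frac{71}{8} e_{123}
step 4: -\frac{63}{2} e_{1} + 42 e_{2} - 54 e_{3}
Answer: -\frac{63}{2} e_{1} + 42 e_{2} - 54 e_{3}


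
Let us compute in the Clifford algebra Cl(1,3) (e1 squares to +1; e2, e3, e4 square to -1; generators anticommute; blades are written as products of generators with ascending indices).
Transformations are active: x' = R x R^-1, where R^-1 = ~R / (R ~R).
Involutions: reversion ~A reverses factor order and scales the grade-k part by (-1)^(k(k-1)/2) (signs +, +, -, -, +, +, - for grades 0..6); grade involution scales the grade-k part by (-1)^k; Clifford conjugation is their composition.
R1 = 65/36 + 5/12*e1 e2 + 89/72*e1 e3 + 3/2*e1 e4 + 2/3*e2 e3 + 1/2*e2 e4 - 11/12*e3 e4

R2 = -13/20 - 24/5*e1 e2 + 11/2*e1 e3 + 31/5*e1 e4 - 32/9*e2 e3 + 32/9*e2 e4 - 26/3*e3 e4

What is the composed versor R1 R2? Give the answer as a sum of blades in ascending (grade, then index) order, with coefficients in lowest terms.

Distribute over the grade parts of R1 (each basis-blade product reordered to ascending indices, repeated generators contracted through their squares):
<R1>_0 (= 65/36) R2 = -169/144 - 26/3*e1 e2 + 715/72*e1 e3 + 403/36*e1 e4 - 520/81*e2 e3 + 520/81*e2 e4 - 845/54*e3 e4
<R1>_2 (= 5/12*e1 e2 + 89/72*e1 e3 + 3/2*e1 e4 + 2/3*e2 e3 + 1/2*e2 e4 - 11/12*e3 e4) R2 = 14573/2160 - 39523/6480*e1 e2 - 42503/4320*e1 e3 + 22/27*e1 e4 - 10511/1080*e2 e3 - 1157/1080*e2 e4 + 11513/2160*e3 e4 - 12241/1620*e1 e2 e3 e4
Summing the partial products and collecting blades:
Answer: 6019/1080 - 95683/6480*e1 e2 + 397/4320*e1 e3 + 1297/108*e1 e4 - 52333/3240*e2 e3 + 17329/3240*e2 e4 - 7429/720*e3 e4 - 12241/1620*e1 e2 e3 e4


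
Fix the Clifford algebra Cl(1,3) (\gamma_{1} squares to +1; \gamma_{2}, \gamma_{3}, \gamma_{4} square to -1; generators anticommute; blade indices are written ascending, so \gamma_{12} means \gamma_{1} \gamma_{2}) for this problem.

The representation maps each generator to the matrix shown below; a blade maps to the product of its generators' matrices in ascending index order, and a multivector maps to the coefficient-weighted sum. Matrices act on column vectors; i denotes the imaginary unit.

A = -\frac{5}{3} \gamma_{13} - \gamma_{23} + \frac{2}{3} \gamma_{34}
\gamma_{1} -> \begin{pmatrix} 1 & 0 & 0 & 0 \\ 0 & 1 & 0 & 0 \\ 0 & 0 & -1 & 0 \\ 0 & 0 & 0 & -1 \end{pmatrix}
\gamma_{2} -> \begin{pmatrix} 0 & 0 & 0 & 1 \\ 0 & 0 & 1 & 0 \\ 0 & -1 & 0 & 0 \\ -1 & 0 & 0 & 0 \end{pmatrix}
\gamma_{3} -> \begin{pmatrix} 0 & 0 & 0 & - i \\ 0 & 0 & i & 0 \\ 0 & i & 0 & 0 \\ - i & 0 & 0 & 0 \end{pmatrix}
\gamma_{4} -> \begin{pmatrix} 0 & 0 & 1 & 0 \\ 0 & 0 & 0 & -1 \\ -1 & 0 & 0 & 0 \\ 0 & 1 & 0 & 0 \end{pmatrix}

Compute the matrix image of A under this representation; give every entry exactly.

Bivector images (products of the table entries): rho(\gamma_{13}) = rho(\gamma_{1})rho(\gamma_{3}) = \begin{pmatrix} 0 & 0 & 0 & - i \\ 0 & 0 & i & 0 \\ 0 & - i & 0 & 0 \\ i & 0 & 0 & 0 \end{pmatrix}; rho(\gamma_{23}) = rho(\gamma_{2})rho(\gamma_{3}) = \begin{pmatrix} - i & 0 & 0 & 0 \\ 0 & i & 0 & 0 \\ 0 & 0 & - i & 0 \\ 0 & 0 & 0 & i \end{pmatrix}; rho(\gamma_{34}) = rho(\gamma_{3})rho(\gamma_{4}) = \begin{pmatrix} 0 & - i & 0 & 0 \\ - i & 0 & 0 & 0 \\ 0 & 0 & 0 & - i \\ 0 & 0 & - i & 0 \end{pmatrix}.
M = (-\frac{5}{3})*rho(\gamma_{13}) + (-1)*rho(\gamma_{23}) + (\frac{2}{3})*rho(\gamma_{34}), summed entrywise:
Answer: \begin{pmatrix} i & - \frac{2 i}{3} & 0 & \frac{5 i}{3} \\ - \frac{2 i}{3} & - i & - \frac{5 i}{3} & 0 \\ 0 & \frac{5 i}{3} & i & - \frac{2 i}{3} \\ - \frac{5 i}{3} & 0 & - \frac{2 i}{3} & - i \end{pmatrix}


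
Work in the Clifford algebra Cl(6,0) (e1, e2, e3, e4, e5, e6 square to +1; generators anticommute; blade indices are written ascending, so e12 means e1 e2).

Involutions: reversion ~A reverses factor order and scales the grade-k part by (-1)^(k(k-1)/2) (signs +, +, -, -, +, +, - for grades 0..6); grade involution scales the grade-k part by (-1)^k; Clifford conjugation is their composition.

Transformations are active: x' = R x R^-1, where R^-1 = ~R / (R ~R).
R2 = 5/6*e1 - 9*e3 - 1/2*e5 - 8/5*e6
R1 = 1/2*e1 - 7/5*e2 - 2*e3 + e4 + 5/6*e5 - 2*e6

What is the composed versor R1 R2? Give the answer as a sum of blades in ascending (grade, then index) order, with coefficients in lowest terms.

Distribute over the terms of R2 (each basis-blade product reordered to ascending indices, repeated generators contracted through their squares):
R1 (5/6*e1) = 5/12 + 7/6*e12 + 5/3*e13 - 5/6*e14 - 25/36*e15 + 5/3*e16
R1 (-9*e3) = 18 - 9/2*e13 + 63/5*e23 + 9*e34 + 15/2*e35 - 18*e36
R1 (-1/2*e5) = -5/12 - 1/4*e15 + 7/10*e25 + e35 - 1/2*e45 - e56
R1 (-8/5*e6) = 16/5 - 4/5*e16 + 56/25*e26 + 16/5*e36 - 8/5*e46 - 4/3*e56
Summing the partial products and collecting blades:
Answer: 106/5 + 7/6*e12 - 17/6*e13 - 5/6*e14 - 17/18*e15 + 13/15*e16 + 63/5*e23 + 7/10*e25 + 56/25*e26 + 9*e34 + 17/2*e35 - 74/5*e36 - 1/2*e45 - 8/5*e46 - 7/3*e56
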